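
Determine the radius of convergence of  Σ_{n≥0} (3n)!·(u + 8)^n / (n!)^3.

R = 1/27

Ratio test: |a_{n+1}/a_n| = (3n+1)·(3n+2)·(3n+3)/(n+1)³ → 27 as n → ∞.
The series converges when 27 · |u + 8| < 1, giving R = 1/27.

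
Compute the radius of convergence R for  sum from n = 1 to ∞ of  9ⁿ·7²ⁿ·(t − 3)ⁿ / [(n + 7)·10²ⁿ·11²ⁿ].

R = 12100/441

By the ratio test, |a_{n+1}/a_n| = [(n + 7)/((n+1) + 7)] · 9·49/(100·121) → 441/12100.
Convergence for |t − 3| · 441/12100 < 1, i.e. |t − 3| < 12100/441. So R = 12100/441.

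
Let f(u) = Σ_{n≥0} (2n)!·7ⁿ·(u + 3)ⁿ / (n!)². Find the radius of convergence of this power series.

R = 1/28

By the ratio test, |a_{n+1}/a_n| = (2n+1)·(2n+2)/(n+1)² · 7 → 28.
Thus R = 1/(28) = 1/28.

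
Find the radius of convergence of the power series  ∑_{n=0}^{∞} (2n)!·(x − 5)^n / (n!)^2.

R = 1/4

The ratio of consecutive coefficients is (2n+1)·(2n+2)/(n+1)² → 4.
Convergence for |x − 5| · 4 < 1, i.e. |x − 5| < 1/4. So R = 1/4.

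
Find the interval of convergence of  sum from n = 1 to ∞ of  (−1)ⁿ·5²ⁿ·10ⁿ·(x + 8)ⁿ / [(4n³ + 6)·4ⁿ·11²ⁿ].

[-1242/125, -758/125]

Apply the ratio test: |a_{n+1}| / |a_n| = [(4n³ + 6)/(4(n+1)³ + 6)] · 25·10/(4·121), which tends to 125/242 as n → ∞.
Hence the series converges for |x + 8| < 1/(125/242) = 242/125, so the radius of convergence is 242/125.
At x = -758/125: the series is dominated by a constant times Σ 1/n³, which converges (p = 3 > 1).
When x = -1242/125, the terms are on the order of 1/n³, so the series converges absolutely by comparison with the p-series (p = 3 > 1).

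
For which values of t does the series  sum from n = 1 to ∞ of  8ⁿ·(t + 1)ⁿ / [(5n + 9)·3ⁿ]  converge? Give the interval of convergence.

[-11/8, -5/8)

Apply the ratio test: |a_{n+1}| / |a_n| = [(5n + 9)/(5(n+1) + 9)] · 8/3, which tends to 8/3 as n → ∞.
Convergence for |t + 1| · 8/3 < 1, i.e. |t + 1| < 3/8. So R = 3/8.
Endpoint t = -5/8: comparison with the harmonic series Σ 1/n shows the series diverges.
Check t = -11/8: the terms alternate in sign and decrease monotonically to 0 in absolute value (size ~ c/n), so the alternating series test gives convergence.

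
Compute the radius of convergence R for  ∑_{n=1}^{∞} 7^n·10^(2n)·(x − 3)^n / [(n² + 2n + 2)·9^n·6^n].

Apply the ratio test: |a_{n+1}| / |a_n| = [(n² + 2n + 2)/((n+1)² + 2(n+1) + 2)] · 7·100/(9·6), which tends to 350/27 as n → ∞.
Thus R = 1/(350/27) = 27/350.

R = 27/350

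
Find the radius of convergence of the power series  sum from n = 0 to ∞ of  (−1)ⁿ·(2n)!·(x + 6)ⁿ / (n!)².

Apply the ratio test: |a_{n+1}| / |a_n| = (2n+1)·(2n+2)/(n+1)², which tends to 4 as n → ∞.
Hence the series converges for |x + 6| < 1/(4) = 1/4, so the radius of convergence is 1/4.

R = 1/4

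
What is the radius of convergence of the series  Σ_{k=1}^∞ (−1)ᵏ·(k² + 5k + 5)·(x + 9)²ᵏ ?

R = 1

The ratio of consecutive coefficients is ((k+1)² + 5(k+1) + 5)/(k² + 5k + 5) → 1.
Since the exponent of (x + 9) increases by 2 each term, convergence requires |x + 9|² < 1, hence R = 1.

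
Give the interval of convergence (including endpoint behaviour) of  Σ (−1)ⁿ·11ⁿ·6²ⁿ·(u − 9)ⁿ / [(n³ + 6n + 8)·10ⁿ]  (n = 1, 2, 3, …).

[1777/198, 1787/198]

By the ratio test, |a_{n+1}/a_n| = [(n³ + 6n + 8)/((n+1)³ + 6(n+1) + 8)] · 11·36/10 → 198/5.
Convergence for |u − 9| · 198/5 < 1, i.e. |u − 9| < 5/198. So R = 5/198.
At u = 1787/198: the terms are on the order of 1/n³, so the series converges absolutely by comparison with the p-series (p = 3 > 1).
When u = 1777/198, the series is dominated by a constant times Σ 1/n³, which converges (p = 3 > 1).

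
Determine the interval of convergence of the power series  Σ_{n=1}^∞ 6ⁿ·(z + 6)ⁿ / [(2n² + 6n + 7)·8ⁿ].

By the ratio test, |a_{n+1}/a_n| = [(2n² + 6n + 7)/(2(n+1)² + 6(n+1) + 7)] · 6/8 → 3/4.
Convergence for |z + 6| · 3/4 < 1, i.e. |z + 6| < 4/3. So R = 4/3.
When z = -14/3, the series is dominated by a constant times Σ 1/n², which converges (p = 2 > 1).
At z = -22/3: the series is dominated by a constant times Σ 1/n², which converges (p = 2 > 1).

[-22/3, -14/3]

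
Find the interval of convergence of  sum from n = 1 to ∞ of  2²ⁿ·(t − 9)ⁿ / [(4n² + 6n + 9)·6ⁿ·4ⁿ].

Ratio test: |a_{n+1}/a_n| = [(4n² + 6n + 9)/(4(n+1)² + 6(n+1) + 9)] · 4/(6·4) → 1/6 as n → ∞.
Convergence for |t − 9| · 1/6 < 1, i.e. |t − 9| < 6. So R = 6.
At t = 15: the terms are on the order of 1/n², so the series converges absolutely by comparison with the p-series (p = 2 > 1).
When t = 3, the terms are on the order of 1/n², so the series converges absolutely by comparison with the p-series (p = 2 > 1).

[3, 15]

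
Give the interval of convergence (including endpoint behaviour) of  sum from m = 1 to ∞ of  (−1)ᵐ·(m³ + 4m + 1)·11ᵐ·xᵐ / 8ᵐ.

Ratio test: |a_{m+1}/a_m| = [((m+1)³ + 4(m+1) + 1)/(m³ + 4m + 1)] · 11/8 → 11/8 as m → ∞.
Convergence for |x| · 11/8 < 1, i.e. |x| < 8/11. So R = 8/11.
Check x = 8/11: the m-th term does not approach 0; divergence by the term test.
At x = -8/11: the terms have absolute value of order m³, which does not tend to 0, so the series diverges by the divergence test.

(-8/11, 8/11)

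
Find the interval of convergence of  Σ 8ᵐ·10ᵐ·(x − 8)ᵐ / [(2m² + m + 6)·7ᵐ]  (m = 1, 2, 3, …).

[633/80, 647/80]

Apply the ratio test: |a_{m+1}| / |a_m| = [(2m² + m + 6)/(2(m+1)² + (m+1) + 6)] · 8·10/7, which tends to 80/7 as m → ∞.
The series converges when 80/7 · |x − 8| < 1, giving R = 7/80.
Endpoint x = 647/80: the terms are on the order of 1/m², so the series converges absolutely by comparison with the p-series (p = 2 > 1).
Endpoint x = 633/80: the terms are on the order of 1/m², so the series converges absolutely by comparison with the p-series (p = 2 > 1).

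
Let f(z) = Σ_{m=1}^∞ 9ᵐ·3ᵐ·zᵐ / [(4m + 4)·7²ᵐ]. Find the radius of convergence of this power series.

Apply the ratio test: |a_{m+1}| / |a_m| = [(4m + 4)/(4(m+1) + 4)] · 9·3/49, which tends to 27/49 as m → ∞.
Thus R = 1/(27/49) = 49/27.

R = 49/27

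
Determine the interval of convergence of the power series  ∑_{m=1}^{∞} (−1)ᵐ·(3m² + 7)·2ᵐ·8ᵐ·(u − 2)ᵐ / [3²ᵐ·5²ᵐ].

(-193/16, 257/16)

The ratio of consecutive coefficients is [(3(m+1)² + 7)/(3m² + 7)] · 2·8/(9·25) → 16/225.
Convergence for |u − 2| · 16/225 < 1, i.e. |u − 2| < 225/16. So R = 225/16.
At u = 257/16: the terms have absolute value of order m², which does not tend to 0, so the series diverges by the divergence test.
Endpoint u = -193/16: the terms do not tend to 0, so the series diverges.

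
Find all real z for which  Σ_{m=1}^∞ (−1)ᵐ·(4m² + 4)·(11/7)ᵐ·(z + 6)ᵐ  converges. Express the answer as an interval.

(-73/11, -59/11)

The ratio of consecutive coefficients is [(4(m+1)² + 4)/(4m² + 4)] · 11/7 → 11/7.
Thus R = 1/(11/7) = 7/11.
Check z = -59/11: the terms do not tend to 0, so the series diverges.
When z = -73/11, the m-th term does not approach 0; divergence by the term test.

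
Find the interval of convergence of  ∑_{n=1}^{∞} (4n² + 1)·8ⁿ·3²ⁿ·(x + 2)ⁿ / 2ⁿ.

(-73/36, -71/36)

Apply the ratio test: |a_{n+1}| / |a_n| = [(4(n+1)² + 1)/(4n² + 1)] · 8·9/2, which tends to 36 as n → ∞.
Convergence for |x + 2| · 36 < 1, i.e. |x + 2| < 1/36. So R = 1/36.
Check x = -71/36: the terms do not tend to 0, so the series diverges.
When x = -73/36, the terms do not tend to 0, so the series diverges.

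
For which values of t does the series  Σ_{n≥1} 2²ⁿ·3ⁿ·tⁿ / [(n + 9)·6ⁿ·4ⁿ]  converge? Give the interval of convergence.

The ratio of consecutive coefficients is [(n + 9)/((n+1) + 9)] · 4·3/(6·4) → 1/2.
Thus R = 1/(1/2) = 2.
Endpoint t = 2: the terms are asymptotic to a nonzero constant times 1/n, so the series diverges by limit comparison with Σ 1/n.
When t = -2, an alternating series whose terms decrease to 0 in absolute value, so it converges by the Leibniz criterion.

[-2, 2)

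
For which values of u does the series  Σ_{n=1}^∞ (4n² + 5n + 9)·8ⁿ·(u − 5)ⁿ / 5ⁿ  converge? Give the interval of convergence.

(35/8, 45/8)

The ratio of consecutive coefficients is [(4(n+1)² + 5(n+1) + 9)/(4n² + 5n + 9)] · 8/5 → 8/5.
The series converges when 8/5 · |u − 5| < 1, giving R = 5/8.
Check u = 45/8: the terms do not tend to 0, so the series diverges.
Check u = 35/8: the n-th term does not approach 0; divergence by the term test.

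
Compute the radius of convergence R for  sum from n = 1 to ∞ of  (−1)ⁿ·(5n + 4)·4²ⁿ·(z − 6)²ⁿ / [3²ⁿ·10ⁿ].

The ratio of consecutive coefficients is [(5(n+1) + 4)/(5n + 4)] · 16/(9·10) → 8/45.
Since the exponent of (z − 6) increases by 2 each term, convergence requires |z − 6|² < 45/8, hence R = 3√10/4.

R = 3√10/4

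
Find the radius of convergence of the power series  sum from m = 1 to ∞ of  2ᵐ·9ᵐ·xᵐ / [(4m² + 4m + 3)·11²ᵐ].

R = 121/18

Apply the ratio test: |a_{m+1}| / |a_m| = [(4m² + 4m + 3)/(4(m+1)² + 4(m+1) + 3)] · 2·9/121, which tends to 18/121 as m → ∞.
Thus R = 1/(18/121) = 121/18.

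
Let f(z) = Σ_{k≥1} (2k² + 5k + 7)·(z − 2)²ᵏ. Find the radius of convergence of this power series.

R = 1

The ratio of consecutive coefficients is (2(k+1)² + 5(k+1) + 7)/(2k² + 5k + 7) → 1.
Since the exponent of (z − 2) increases by 2 each term, convergence requires |z − 2|² < 1, hence R = 1.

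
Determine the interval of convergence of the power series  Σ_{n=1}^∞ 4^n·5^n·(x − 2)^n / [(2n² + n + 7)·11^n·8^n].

[-12/5, 32/5]

By the ratio test, |a_{n+1}/a_n| = [(2n² + n + 7)/(2(n+1)² + (n+1) + 7)] · 4·5/(11·8) → 5/22.
Hence the series converges for |x − 2| < 1/(5/22) = 22/5, so the radius of convergence is 22/5.
Check x = 32/5: absolute convergence follows by limit comparison with Σ 1/n².
At x = -12/5: absolute convergence follows by limit comparison with Σ 1/n².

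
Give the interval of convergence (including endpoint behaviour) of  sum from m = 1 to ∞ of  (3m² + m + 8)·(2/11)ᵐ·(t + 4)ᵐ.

(-19/2, 3/2)

Ratio test: |a_{m+1}/a_m| = [(3(m+1)² + (m+1) + 8)/(3m² + m + 8)] · 2/11 → 2/11 as m → ∞.
Thus R = 1/(2/11) = 11/2.
At t = 3/2: the terms do not tend to 0, so the series diverges.
At t = -19/2: the m-th term does not approach 0; divergence by the term test.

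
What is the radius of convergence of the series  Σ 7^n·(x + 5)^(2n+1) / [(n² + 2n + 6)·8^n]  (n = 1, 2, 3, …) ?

R = 2√14/7

Ratio test: |a_{n+1}/a_n| = [(n² + 2n + 6)/((n+1)² + 2(n+1) + 6)] · 7/8 → 7/8 as n → ∞.
Successive powers of (x + 5) differ by 2, so the series converges when |x + 5|² · 7/8 < 1, i.e. |x + 5| < √(8/7). So R = 2√14/7.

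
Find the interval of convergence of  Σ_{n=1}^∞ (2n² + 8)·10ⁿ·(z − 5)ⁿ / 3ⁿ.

(47/10, 53/10)

Apply the ratio test: |a_{n+1}| / |a_n| = [(2(n+1)² + 8)/(2n² + 8)] · 10/3, which tends to 10/3 as n → ∞.
Convergence for |z − 5| · 10/3 < 1, i.e. |z − 5| < 3/10. So R = 3/10.
Check z = 53/10: the terms have absolute value of order n², which does not tend to 0, so the series diverges by the divergence test.
Check z = 47/10: the terms do not tend to 0, so the series diverges.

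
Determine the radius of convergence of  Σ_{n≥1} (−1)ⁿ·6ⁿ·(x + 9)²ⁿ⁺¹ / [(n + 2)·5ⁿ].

R = √30/6

Apply the ratio test: |a_{n+1}| / |a_n| = [(n + 2)/((n+1) + 2)] · 6/5, which tends to 6/5 as n → ∞.
Writing y = (x + 9)², the series in y has radius 5/6, so |x + 9| < √(5/6) and R = √30/6.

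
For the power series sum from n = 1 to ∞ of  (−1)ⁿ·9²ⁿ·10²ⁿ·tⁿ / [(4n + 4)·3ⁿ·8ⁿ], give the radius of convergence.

The ratio of consecutive coefficients is [(4n + 4)/(4(n+1) + 4)] · 81·100/(3·8) → 675/2.
Thus R = 1/(675/2) = 2/675.

R = 2/675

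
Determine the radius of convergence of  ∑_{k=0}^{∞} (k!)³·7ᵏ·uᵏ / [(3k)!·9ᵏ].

R = 243/7

The ratio of consecutive coefficients is (k+1)³/[(3k+1)·(3k+2)·(3k+3)] · 7/9 → 7/243.
Convergence for |u| · 7/243 < 1, i.e. |u| < 243/7. So R = 243/7.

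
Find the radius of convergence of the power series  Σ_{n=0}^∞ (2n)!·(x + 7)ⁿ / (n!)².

R = 1/4

Ratio test: |a_{n+1}/a_n| = (2n+1)·(2n+2)/(n+1)² → 4 as n → ∞.
The series converges when 4 · |x + 7| < 1, giving R = 1/4.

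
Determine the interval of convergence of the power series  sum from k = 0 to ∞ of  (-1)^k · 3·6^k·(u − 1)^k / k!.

Apply the ratio test: |a_{k+1}| / |a_k| = 3/3 · 6 · 1/(k+1), which tends to 0 as k → ∞.
The ratio tends to 0 regardless of u, hence R = ∞.

(−∞, ∞)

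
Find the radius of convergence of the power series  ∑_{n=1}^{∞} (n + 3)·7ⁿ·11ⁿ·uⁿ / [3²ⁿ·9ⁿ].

The ratio of consecutive coefficients is [((n+1) + 3)/(n + 3)] · 7·11/(9·9) → 77/81.
The series converges when 77/81 · |u| < 1, giving R = 81/77.

R = 81/77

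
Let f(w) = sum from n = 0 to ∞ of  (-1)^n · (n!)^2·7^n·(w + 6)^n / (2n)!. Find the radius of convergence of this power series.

R = 4/7

Apply the ratio test: |a_{n+1}| / |a_n| = (n+1)²/[(2n+1)·(2n+2)] · 7, which tends to 7/4 as n → ∞.
The series converges when 7/4 · |w + 6| < 1, giving R = 4/7.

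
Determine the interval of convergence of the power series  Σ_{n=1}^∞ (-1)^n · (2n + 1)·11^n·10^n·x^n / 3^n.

(-3/110, 3/110)

By the ratio test, |a_{n+1}/a_n| = [(2(n+1) + 1)/(2n + 1)] · 11·10/3 → 110/3.
The series converges when 110/3 · |x| < 1, giving R = 3/110.
When x = 3/110, the terms do not tend to 0, so the series diverges.
Endpoint x = -3/110: the terms do not tend to 0, so the series diverges.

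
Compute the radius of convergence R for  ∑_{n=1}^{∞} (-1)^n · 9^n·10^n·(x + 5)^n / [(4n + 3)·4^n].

The ratio of consecutive coefficients is [(4n + 3)/(4(n+1) + 3)] · 9·10/4 → 45/2.
The series converges when 45/2 · |x + 5| < 1, giving R = 2/45.

R = 2/45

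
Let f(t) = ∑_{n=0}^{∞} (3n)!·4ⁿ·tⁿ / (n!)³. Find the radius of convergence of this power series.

R = 1/108

The ratio of consecutive coefficients is (3n+1)·(3n+2)·(3n+3)/(n+1)³ · 4 → 108.
The series converges when 108 · |t| < 1, giving R = 1/108.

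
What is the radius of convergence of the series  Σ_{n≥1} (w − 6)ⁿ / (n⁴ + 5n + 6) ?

By the ratio test, |a_{n+1}/a_n| = (n⁴ + 5n + 6)/((n+1)⁴ + 5(n+1) + 6) → 1.
So the series converges when |w − 6| < 1 and diverges when |w − 6| > 1; R = 1.

R = 1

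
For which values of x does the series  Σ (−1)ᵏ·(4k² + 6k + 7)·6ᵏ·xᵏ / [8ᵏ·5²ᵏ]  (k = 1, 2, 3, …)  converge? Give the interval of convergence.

(-100/3, 100/3)

Apply the ratio test: |a_{k+1}| / |a_k| = [(4(k+1)² + 6(k+1) + 7)/(4k² + 6k + 7)] · 6/(8·25), which tends to 3/100 as k → ∞.
The series converges when 3/100 · |x| < 1, giving R = 100/3.
Check x = 100/3: the terms do not tend to 0, so the series diverges.
When x = -100/3, the k-th term does not approach 0; divergence by the term test.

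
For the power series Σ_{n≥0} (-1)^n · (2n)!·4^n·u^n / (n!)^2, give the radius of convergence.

By the ratio test, |a_{n+1}/a_n| = (2n+1)·(2n+2)/(n+1)² · 4 → 16.
Thus R = 1/(16) = 1/16.

R = 1/16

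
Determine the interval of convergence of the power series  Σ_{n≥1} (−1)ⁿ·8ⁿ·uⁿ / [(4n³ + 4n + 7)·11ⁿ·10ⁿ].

The ratio of consecutive coefficients is [(4n³ + 4n + 7)/(4(n+1)³ + 4(n+1) + 7)] · 8/(11·10) → 4/55.
Hence the series converges for |u| < 1/(4/55) = 55/4, so the radius of convergence is 55/4.
At u = 55/4: the series is dominated by a constant times Σ 1/n³, which converges (p = 3 > 1).
When u = -55/4, the series is dominated by a constant times Σ 1/n³, which converges (p = 3 > 1).

[-55/4, 55/4]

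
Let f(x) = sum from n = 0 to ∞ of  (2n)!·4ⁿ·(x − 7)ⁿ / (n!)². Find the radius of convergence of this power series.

Ratio test: |a_{n+1}/a_n| = (2n+1)·(2n+2)/(n+1)² · 4 → 16 as n → ∞.
Convergence for |x − 7| · 16 < 1, i.e. |x − 7| < 1/16. So R = 1/16.

R = 1/16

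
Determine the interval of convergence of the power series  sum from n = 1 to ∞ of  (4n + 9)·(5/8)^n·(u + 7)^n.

(-43/5, -27/5)

By the ratio test, |a_{n+1}/a_n| = [(4(n+1) + 9)/(4n + 9)] · 5/8 → 5/8.
Hence the series converges for |u + 7| < 1/(5/8) = 8/5, so the radius of convergence is 8/5.
When u = -27/5, the terms have absolute value of order n, which does not tend to 0, so the series diverges by the divergence test.
At u = -43/5: the n-th term does not approach 0; divergence by the term test.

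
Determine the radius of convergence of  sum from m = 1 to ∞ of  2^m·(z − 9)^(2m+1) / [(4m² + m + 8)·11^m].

R = √22/2

By the ratio test, |a_{m+1}/a_m| = [(4m² + m + 8)/(4(m+1)² + (m+1) + 8)] · 2/11 → 2/11.
Since the exponent of (z − 9) increases by 2 each term, convergence requires |z − 9|² < 11/2, hence R = √22/2.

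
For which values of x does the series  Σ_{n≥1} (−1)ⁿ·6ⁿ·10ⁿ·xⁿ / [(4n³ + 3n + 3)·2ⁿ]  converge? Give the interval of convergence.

[-1/30, 1/30]

Ratio test: |a_{n+1}/a_n| = [(4n³ + 3n + 3)/(4(n+1)³ + 3(n+1) + 3)] · 6·10/2 → 30 as n → ∞.
Hence the series converges for |x| < 1/(30) = 1/30, so the radius of convergence is 1/30.
At x = 1/30: the terms are on the order of 1/n³, so the series converges absolutely by comparison with the p-series (p = 3 > 1).
Check x = -1/30: absolute convergence follows by limit comparison with Σ 1/n³.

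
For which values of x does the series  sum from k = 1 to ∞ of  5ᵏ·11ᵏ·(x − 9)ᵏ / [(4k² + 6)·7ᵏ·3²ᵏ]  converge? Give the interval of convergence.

Apply the ratio test: |a_{k+1}| / |a_k| = [(4k² + 6)/(4(k+1)² + 6)] · 5·11/(7·9), which tends to 55/63 as k → ∞.
Hence the series converges for |x − 9| < 1/(55/63) = 63/55, so the radius of convergence is 63/55.
Check x = 558/55: the series is dominated by a constant times Σ 1/k², which converges (p = 2 > 1).
When x = 432/55, the series is dominated by a constant times Σ 1/k², which converges (p = 2 > 1).

[432/55, 558/55]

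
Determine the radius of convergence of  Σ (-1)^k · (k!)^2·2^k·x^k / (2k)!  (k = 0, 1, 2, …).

R = 2

By the ratio test, |a_{k+1}/a_k| = (k+1)²/[(2k+1)·(2k+2)] · 2 → 1/2.
Convergence for |x| · 1/2 < 1, i.e. |x| < 2. So R = 2.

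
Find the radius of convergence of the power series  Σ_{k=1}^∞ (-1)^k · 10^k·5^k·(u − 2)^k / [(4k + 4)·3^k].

R = 3/50

Ratio test: |a_{k+1}/a_k| = [(4k + 4)/(4(k+1) + 4)] · 10·5/3 → 50/3 as k → ∞.
Hence the series converges for |u − 2| < 1/(50/3) = 3/50, so the radius of convergence is 3/50.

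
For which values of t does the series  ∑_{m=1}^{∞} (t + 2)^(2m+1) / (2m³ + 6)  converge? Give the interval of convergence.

Apply the ratio test: |a_{m+1}| / |a_m| = (2m³ + 6)/(2(m+1)³ + 6), which tends to 1 as m → ∞.
Successive powers of (t + 2) differ by 2, so the series converges when |t + 2|² · 1 < 1, i.e. |t + 2| < √(1) = 1. So R = 1.
At t = -1: the terms are on the order of 1/m³, so the series converges absolutely by comparison with the p-series (p = 3 > 1).
When t = -3, absolute convergence follows by limit comparison with Σ 1/m³.

[-3, -1]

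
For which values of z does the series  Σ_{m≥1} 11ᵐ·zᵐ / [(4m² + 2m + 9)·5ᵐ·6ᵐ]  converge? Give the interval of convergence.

Apply the ratio test: |a_{m+1}| / |a_m| = [(4m² + 2m + 9)/(4(m+1)² + 2(m+1) + 9)] · 11/(5·6), which tends to 11/30 as m → ∞.
Thus R = 1/(11/30) = 30/11.
Endpoint z = 30/11: the terms are on the order of 1/m², so the series converges absolutely by comparison with the p-series (p = 2 > 1).
At z = -30/11: the series is dominated by a constant times Σ 1/m², which converges (p = 2 > 1).

[-30/11, 30/11]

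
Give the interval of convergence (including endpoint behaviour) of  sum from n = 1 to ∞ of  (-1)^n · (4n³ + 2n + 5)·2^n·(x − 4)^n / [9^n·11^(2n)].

(-1081/2, 1097/2)

By the ratio test, |a_{n+1}/a_n| = [(4(n+1)³ + 2(n+1) + 5)/(4n³ + 2n + 5)] · 2/(9·121) → 2/1089.
Hence the series converges for |x − 4| < 1/(2/1089) = 1089/2, so the radius of convergence is 1089/2.
Check x = 1097/2: the terms have absolute value of order n³, which does not tend to 0, so the series diverges by the divergence test.
When x = -1081/2, the terms have absolute value of order n³, which does not tend to 0, so the series diverges by the divergence test.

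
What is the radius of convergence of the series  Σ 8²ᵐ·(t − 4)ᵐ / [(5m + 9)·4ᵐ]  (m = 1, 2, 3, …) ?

By the ratio test, |a_{m+1}/a_m| = [(5m + 9)/(5(m+1) + 9)] · 64/4 → 16.
The series converges when 16 · |t − 4| < 1, giving R = 1/16.

R = 1/16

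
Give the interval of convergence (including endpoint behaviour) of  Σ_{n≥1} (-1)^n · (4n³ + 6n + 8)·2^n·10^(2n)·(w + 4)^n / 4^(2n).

(-102/25, -98/25)

Apply the ratio test: |a_{n+1}| / |a_n| = [(4(n+1)³ + 6(n+1) + 8)/(4n³ + 6n + 8)] · 2·100/16, which tends to 25/2 as n → ∞.
Convergence for |w + 4| · 25/2 < 1, i.e. |w + 4| < 2/25. So R = 2/25.
Check w = -98/25: the terms do not tend to 0, so the series diverges.
At w = -102/25: the terms have absolute value of order n³, which does not tend to 0, so the series diverges by the divergence test.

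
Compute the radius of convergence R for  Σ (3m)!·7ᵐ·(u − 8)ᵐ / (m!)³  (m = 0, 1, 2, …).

R = 1/189

Apply the ratio test: |a_{m+1}| / |a_m| = (3m+1)·(3m+2)·(3m+3)/(m+1)³ · 7, which tends to 189 as m → ∞.
Convergence for |u − 8| · 189 < 1, i.e. |u − 8| < 1/189. So R = 1/189.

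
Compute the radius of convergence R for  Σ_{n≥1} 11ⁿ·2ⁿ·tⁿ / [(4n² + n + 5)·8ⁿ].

Apply the ratio test: |a_{n+1}| / |a_n| = [(4n² + n + 5)/(4(n+1)² + (n+1) + 5)] · 11·2/8, which tends to 11/4 as n → ∞.
Convergence for |t| · 11/4 < 1, i.e. |t| < 4/11. So R = 4/11.

R = 4/11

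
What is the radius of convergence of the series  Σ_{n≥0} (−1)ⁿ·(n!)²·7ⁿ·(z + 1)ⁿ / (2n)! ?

R = 4/7

The ratio of consecutive coefficients is (n+1)²/[(2n+1)·(2n+2)] · 7 → 7/4.
Hence the series converges for |z + 1| < 1/(7/4) = 4/7, so the radius of convergence is 4/7.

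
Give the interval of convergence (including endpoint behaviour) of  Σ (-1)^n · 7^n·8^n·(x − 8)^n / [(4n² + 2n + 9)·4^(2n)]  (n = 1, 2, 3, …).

[54/7, 58/7]

Apply the ratio test: |a_{n+1}| / |a_n| = [(4n² + 2n + 9)/(4(n+1)² + 2(n+1) + 9)] · 7·8/16, which tends to 7/2 as n → ∞.
The series converges when 7/2 · |x − 8| < 1, giving R = 2/7.
Endpoint x = 58/7: absolute convergence follows by limit comparison with Σ 1/n².
At x = 54/7: the series is dominated by a constant times Σ 1/n², which converges (p = 2 > 1).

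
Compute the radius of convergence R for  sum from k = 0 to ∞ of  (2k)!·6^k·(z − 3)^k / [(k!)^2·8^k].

By the ratio test, |a_{k+1}/a_k| = (2k+1)·(2k+2)/(k+1)² · 6/8 → 3.
Convergence for |z − 3| · 3 < 1, i.e. |z − 3| < 1/3. So R = 1/3.

R = 1/3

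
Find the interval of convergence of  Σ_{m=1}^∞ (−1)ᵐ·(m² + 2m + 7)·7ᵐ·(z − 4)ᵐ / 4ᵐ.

The ratio of consecutive coefficients is [((m+1)² + 2(m+1) + 7)/(m² + 2m + 7)] · 7/4 → 7/4.
Thus R = 1/(7/4) = 4/7.
At z = 32/7: the terms do not tend to 0, so the series diverges.
Endpoint z = 24/7: the terms have absolute value of order m², which does not tend to 0, so the series diverges by the divergence test.

(24/7, 32/7)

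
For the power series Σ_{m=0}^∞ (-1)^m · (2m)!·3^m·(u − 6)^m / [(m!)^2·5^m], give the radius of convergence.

R = 5/12

The ratio of consecutive coefficients is (2m+1)·(2m+2)/(m+1)² · 3/5 → 12/5.
Convergence for |u − 6| · 12/5 < 1, i.e. |u − 6| < 5/12. So R = 5/12.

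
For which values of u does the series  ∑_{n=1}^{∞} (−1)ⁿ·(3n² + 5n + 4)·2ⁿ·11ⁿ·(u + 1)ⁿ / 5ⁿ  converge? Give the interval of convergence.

Apply the ratio test: |a_{n+1}| / |a_n| = [(3(n+1)² + 5(n+1) + 4)/(3n² + 5n + 4)] · 2·11/5, which tends to 22/5 as n → ∞.
Thus R = 1/(22/5) = 5/22.
Endpoint u = -17/22: the terms have absolute value of order n², which does not tend to 0, so the series diverges by the divergence test.
Endpoint u = -27/22: the n-th term does not approach 0; divergence by the term test.

(-27/22, -17/22)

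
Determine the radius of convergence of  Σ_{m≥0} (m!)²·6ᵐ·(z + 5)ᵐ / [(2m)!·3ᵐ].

By the ratio test, |a_{m+1}/a_m| = (m+1)²/[(2m+1)·(2m+2)] · 6/3 → 1/2.
The series converges when 1/2 · |z + 5| < 1, giving R = 2.

R = 2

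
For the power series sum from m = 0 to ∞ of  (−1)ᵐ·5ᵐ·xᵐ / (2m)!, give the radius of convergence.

Apply the ratio test: |a_{m+1}| / |a_m| = 5 · 1/[(2m+1)·(2m+2)], which tends to 0 as m → ∞.
Since the limit is 0 < 1 for every x, the series converges on all of ℝ and R = ∞.

R = ∞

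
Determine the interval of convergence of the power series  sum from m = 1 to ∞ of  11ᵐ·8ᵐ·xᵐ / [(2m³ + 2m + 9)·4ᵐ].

The ratio of consecutive coefficients is [(2m³ + 2m + 9)/(2(m+1)³ + 2(m+1) + 9)] · 11·8/4 → 22.
Thus R = 1/(22) = 1/22.
Check x = 1/22: the terms are on the order of 1/m³, so the series converges absolutely by comparison with the p-series (p = 3 > 1).
At x = -1/22: the terms are on the order of 1/m³, so the series converges absolutely by comparison with the p-series (p = 3 > 1).

[-1/22, 1/22]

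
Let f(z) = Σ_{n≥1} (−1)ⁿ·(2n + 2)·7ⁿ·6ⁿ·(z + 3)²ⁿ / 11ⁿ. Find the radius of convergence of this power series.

Ratio test: |a_{n+1}/a_n| = [(2(n+1) + 2)/(2n + 2)] · 7·6/11 → 42/11 as n → ∞.
Successive powers of (z + 3) differ by 2, so the series converges when |z + 3|² · 42/11 < 1, i.e. |z + 3| < √(11/42). So R = √462/42.

R = √462/42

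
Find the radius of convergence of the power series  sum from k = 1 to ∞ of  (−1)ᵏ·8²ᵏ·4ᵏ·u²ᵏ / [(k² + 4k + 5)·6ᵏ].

The ratio of consecutive coefficients is [(k² + 4k + 5)/((k+1)² + 4(k+1) + 5)] · 64·4/6 → 128/3.
Successive powers of u differ by 2, so the series converges when |u|² · 128/3 < 1, i.e. |u| < √(3/128). So R = √6/16.

R = √6/16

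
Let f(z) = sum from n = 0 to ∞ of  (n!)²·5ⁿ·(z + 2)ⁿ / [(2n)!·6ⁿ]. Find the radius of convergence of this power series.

Ratio test: |a_{n+1}/a_n| = (n+1)²/[(2n+1)·(2n+2)] · 5/6 → 5/24 as n → ∞.
Thus R = 1/(5/24) = 24/5.

R = 24/5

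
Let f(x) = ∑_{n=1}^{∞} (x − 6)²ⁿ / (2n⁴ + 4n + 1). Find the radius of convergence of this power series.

R = 1

Ratio test: |a_{n+1}/a_n| = (2n⁴ + 4n + 1)/(2(n+1)⁴ + 4(n+1) + 1) → 1 as n → ∞.
Writing y = (x − 6)², the series in y has radius 1, so |x − 6| < √(1) = 1 and R = 1.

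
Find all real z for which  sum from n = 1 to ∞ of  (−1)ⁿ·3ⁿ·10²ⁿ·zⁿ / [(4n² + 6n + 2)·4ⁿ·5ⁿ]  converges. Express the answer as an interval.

By the ratio test, |a_{n+1}/a_n| = [(4n² + 6n + 2)/(4(n+1)² + 6(n+1) + 2)] · 3·100/(4·5) → 15.
The series converges when 15 · |z| < 1, giving R = 1/15.
At z = 1/15: the series is dominated by a constant times Σ 1/n², which converges (p = 2 > 1).
Endpoint z = -1/15: the terms are on the order of 1/n², so the series converges absolutely by comparison with the p-series (p = 2 > 1).

[-1/15, 1/15]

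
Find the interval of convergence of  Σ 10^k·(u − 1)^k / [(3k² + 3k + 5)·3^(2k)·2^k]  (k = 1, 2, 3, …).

[-4/5, 14/5]

Ratio test: |a_{k+1}/a_k| = [(3k² + 3k + 5)/(3(k+1)² + 3(k+1) + 5)] · 10/(9·2) → 5/9 as k → ∞.
Thus R = 1/(5/9) = 9/5.
At u = 14/5: absolute convergence follows by limit comparison with Σ 1/k².
Check u = -4/5: absolute convergence follows by limit comparison with Σ 1/k².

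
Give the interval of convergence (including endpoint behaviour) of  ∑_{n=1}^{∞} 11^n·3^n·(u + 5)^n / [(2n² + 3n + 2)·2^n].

The ratio of consecutive coefficients is [(2n² + 3n + 2)/(2(n+1)² + 3(n+1) + 2)] · 11·3/2 → 33/2.
Thus R = 1/(33/2) = 2/33.
At u = -163/33: absolute convergence follows by limit comparison with Σ 1/n².
Check u = -167/33: absolute convergence follows by limit comparison with Σ 1/n².

[-167/33, -163/33]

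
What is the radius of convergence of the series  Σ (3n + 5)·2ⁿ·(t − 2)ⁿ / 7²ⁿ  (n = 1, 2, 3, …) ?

The ratio of consecutive coefficients is [(3(n+1) + 5)/(3n + 5)] · 2/49 → 2/49.
The series converges when 2/49 · |t − 2| < 1, giving R = 49/2.

R = 49/2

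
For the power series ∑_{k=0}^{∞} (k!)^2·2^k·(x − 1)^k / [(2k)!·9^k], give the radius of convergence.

R = 18

The ratio of consecutive coefficients is (k+1)²/[(2k+1)·(2k+2)] · 2/9 → 1/18.
Convergence for |x − 1| · 1/18 < 1, i.e. |x − 1| < 18. So R = 18.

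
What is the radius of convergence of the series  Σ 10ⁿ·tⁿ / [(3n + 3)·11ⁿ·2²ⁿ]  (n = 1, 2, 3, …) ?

Apply the ratio test: |a_{n+1}| / |a_n| = [(3n + 3)/(3(n+1) + 3)] · 10/(11·4), which tends to 5/22 as n → ∞.
Thus R = 1/(5/22) = 22/5.

R = 22/5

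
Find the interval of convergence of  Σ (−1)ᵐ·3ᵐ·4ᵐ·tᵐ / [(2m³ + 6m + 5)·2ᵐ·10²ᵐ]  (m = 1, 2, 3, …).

[-50/3, 50/3]

The ratio of consecutive coefficients is [(2m³ + 6m + 5)/(2(m+1)³ + 6(m+1) + 5)] · 3·4/(2·100) → 3/50.
Hence the series converges for |t| < 1/(3/50) = 50/3, so the radius of convergence is 50/3.
Endpoint t = 50/3: the terms are on the order of 1/m³, so the series converges absolutely by comparison with the p-series (p = 3 > 1).
At t = -50/3: absolute convergence follows by limit comparison with Σ 1/m³.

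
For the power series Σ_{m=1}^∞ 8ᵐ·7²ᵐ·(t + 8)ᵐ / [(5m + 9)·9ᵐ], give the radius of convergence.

Apply the ratio test: |a_{m+1}| / |a_m| = [(5m + 9)/(5(m+1) + 9)] · 8·49/9, which tends to 392/9 as m → ∞.
Convergence for |t + 8| · 392/9 < 1, i.e. |t + 8| < 9/392. So R = 9/392.

R = 9/392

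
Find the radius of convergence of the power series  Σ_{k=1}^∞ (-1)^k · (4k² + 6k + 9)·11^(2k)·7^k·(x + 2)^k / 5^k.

The ratio of consecutive coefficients is [(4(k+1)² + 6(k+1) + 9)/(4k² + 6k + 9)] · 121·7/5 → 847/5.
Hence the series converges for |x + 2| < 1/(847/5) = 5/847, so the radius of convergence is 5/847.

R = 5/847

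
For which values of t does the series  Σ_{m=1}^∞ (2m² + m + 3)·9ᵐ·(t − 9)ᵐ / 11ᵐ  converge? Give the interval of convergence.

The ratio of consecutive coefficients is [(2(m+1)² + (m+1) + 3)/(2m² + m + 3)] · 9/11 → 9/11.
Convergence for |t − 9| · 9/11 < 1, i.e. |t − 9| < 11/9. So R = 11/9.
Check t = 92/9: the terms have absolute value of order m², which does not tend to 0, so the series diverges by the divergence test.
When t = 70/9, the terms do not tend to 0, so the series diverges.

(70/9, 92/9)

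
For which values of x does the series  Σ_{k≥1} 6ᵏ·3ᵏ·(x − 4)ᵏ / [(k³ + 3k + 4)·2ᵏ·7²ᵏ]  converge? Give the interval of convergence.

[-13/9, 85/9]

By the ratio test, |a_{k+1}/a_k| = [(k³ + 3k + 4)/((k+1)³ + 3(k+1) + 4)] · 6·3/(2·49) → 9/49.
Thus R = 1/(9/49) = 49/9.
Endpoint x = 85/9: absolute convergence follows by limit comparison with Σ 1/k³.
At x = -13/9: the series is dominated by a constant times Σ 1/k³, which converges (p = 3 > 1).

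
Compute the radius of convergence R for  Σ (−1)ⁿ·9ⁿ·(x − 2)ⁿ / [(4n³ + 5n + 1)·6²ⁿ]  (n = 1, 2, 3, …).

Apply the ratio test: |a_{n+1}| / |a_n| = [(4n³ + 5n + 1)/(4(n+1)³ + 5(n+1) + 1)] · 9/36, which tends to 1/4 as n → ∞.
Convergence for |x − 2| · 1/4 < 1, i.e. |x − 2| < 4. So R = 4.

R = 4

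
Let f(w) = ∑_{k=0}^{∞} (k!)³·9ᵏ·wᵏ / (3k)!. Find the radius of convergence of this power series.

Ratio test: |a_{k+1}/a_k| = (k+1)³/[(3k+1)·(3k+2)·(3k+3)] · 9 → 1/3 as k → ∞.
Thus R = 1/(1/3) = 3.

R = 3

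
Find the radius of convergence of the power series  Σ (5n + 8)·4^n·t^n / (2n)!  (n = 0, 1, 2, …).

R = ∞

The ratio of consecutive coefficients is (5(n+1) + 8)/(5n + 8) · 4 · 1/[(2n+1)·(2n+2)] → 0.
The limit is 0, so the series converges for all t; R = ∞.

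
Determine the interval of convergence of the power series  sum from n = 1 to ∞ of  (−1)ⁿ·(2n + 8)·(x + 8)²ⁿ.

The ratio of consecutive coefficients is (2(n+1) + 8)/(2n + 8) → 1.
Writing y = (x + 8)², the series in y has radius 1, so |x + 8| < √(1) = 1 and R = 1.
At x = -7: the terms have absolute value of order n, which does not tend to 0, so the series diverges by the divergence test.
When x = -9, the terms do not tend to 0, so the series diverges.

(-9, -7)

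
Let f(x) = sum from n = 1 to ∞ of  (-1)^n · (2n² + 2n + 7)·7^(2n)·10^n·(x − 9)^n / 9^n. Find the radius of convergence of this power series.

Ratio test: |a_{n+1}/a_n| = [(2(n+1)² + 2(n+1) + 7)/(2n² + 2n + 7)] · 49·10/9 → 490/9 as n → ∞.
Thus R = 1/(490/9) = 9/490.

R = 9/490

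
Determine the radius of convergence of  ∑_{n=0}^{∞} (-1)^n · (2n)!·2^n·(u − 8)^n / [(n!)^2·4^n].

R = 1/2

Apply the ratio test: |a_{n+1}| / |a_n| = (2n+1)·(2n+2)/(n+1)² · 2/4, which tends to 2 as n → ∞.
Convergence for |u − 8| · 2 < 1, i.e. |u − 8| < 1/2. So R = 1/2.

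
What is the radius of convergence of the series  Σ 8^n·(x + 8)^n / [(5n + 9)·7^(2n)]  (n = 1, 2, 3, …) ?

R = 49/8

The ratio of consecutive coefficients is [(5n + 9)/(5(n+1) + 9)] · 8/49 → 8/49.
Hence the series converges for |x + 8| < 1/(8/49) = 49/8, so the radius of convergence is 49/8.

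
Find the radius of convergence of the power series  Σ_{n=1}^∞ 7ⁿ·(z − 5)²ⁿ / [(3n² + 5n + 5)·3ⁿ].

By the ratio test, |a_{n+1}/a_n| = [(3n² + 5n + 5)/(3(n+1)² + 5(n+1) + 5)] · 7/3 → 7/3.
Writing y = (z − 5)², the series in y has radius 3/7, so |z − 5| < √(3/7) and R = √21/7.

R = √21/7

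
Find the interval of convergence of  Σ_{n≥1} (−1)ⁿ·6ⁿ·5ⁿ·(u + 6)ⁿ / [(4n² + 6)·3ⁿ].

By the ratio test, |a_{n+1}/a_n| = [(4n² + 6)/(4(n+1)² + 6)] · 6·5/3 → 10.
Convergence for |u + 6| · 10 < 1, i.e. |u + 6| < 1/10. So R = 1/10.
Endpoint u = -59/10: the series is dominated by a constant times Σ 1/n², which converges (p = 2 > 1).
Endpoint u = -61/10: the terms are on the order of 1/n², so the series converges absolutely by comparison with the p-series (p = 2 > 1).

[-61/10, -59/10]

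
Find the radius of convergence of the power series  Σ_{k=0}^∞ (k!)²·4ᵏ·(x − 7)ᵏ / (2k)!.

Ratio test: |a_{k+1}/a_k| = (k+1)²/[(2k+1)·(2k+2)] · 4 → 1 as k → ∞.
So the series converges when |x − 7| < 1 and diverges when |x − 7| > 1; R = 1.

R = 1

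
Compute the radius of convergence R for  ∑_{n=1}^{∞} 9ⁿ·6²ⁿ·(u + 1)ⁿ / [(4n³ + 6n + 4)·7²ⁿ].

R = 49/324

By the ratio test, |a_{n+1}/a_n| = [(4n³ + 6n + 4)/(4(n+1)³ + 6(n+1) + 4)] · 9·36/49 → 324/49.
Hence the series converges for |u + 1| < 1/(324/49) = 49/324, so the radius of convergence is 49/324.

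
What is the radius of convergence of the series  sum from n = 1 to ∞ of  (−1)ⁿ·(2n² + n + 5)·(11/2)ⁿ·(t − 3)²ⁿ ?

By the ratio test, |a_{n+1}/a_n| = [(2(n+1)² + (n+1) + 5)/(2n² + n + 5)] · 11/2 → 11/2.
Since the exponent of (t − 3) increases by 2 each term, convergence requires |t − 3|² < 2/11, hence R = √22/11.

R = √22/11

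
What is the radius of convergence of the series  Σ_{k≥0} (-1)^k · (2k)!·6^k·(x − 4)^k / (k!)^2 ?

R = 1/24

Ratio test: |a_{k+1}/a_k| = (2k+1)·(2k+2)/(k+1)² · 6 → 24 as k → ∞.
Convergence for |x − 4| · 24 < 1, i.e. |x − 4| < 1/24. So R = 1/24.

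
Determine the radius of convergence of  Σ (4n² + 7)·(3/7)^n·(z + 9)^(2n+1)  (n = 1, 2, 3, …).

The ratio of consecutive coefficients is [(4(n+1)² + 7)/(4n² + 7)] · 3/7 → 3/7.
Writing y = (z + 9)², the series in y has radius 7/3, so |z + 9| < √(7/3) and R = √21/3.

R = √21/3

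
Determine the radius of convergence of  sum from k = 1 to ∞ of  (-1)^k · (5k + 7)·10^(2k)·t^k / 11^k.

R = 11/100

The ratio of consecutive coefficients is [(5(k+1) + 7)/(5k + 7)] · 100/11 → 100/11.
Thus R = 1/(100/11) = 11/100.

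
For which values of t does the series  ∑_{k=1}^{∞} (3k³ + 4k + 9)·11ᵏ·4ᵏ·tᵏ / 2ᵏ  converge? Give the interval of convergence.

By the ratio test, |a_{k+1}/a_k| = [(3(k+1)³ + 4(k+1) + 9)/(3k³ + 4k + 9)] · 11·4/2 → 22.
Thus R = 1/(22) = 1/22.
At t = 1/22: the k-th term does not approach 0; divergence by the term test.
At t = -1/22: the k-th term does not approach 0; divergence by the term test.

(-1/22, 1/22)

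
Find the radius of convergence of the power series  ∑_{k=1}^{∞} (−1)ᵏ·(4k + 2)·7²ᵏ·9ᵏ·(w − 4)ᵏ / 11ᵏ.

R = 11/441

The ratio of consecutive coefficients is [(4(k+1) + 2)/(4k + 2)] · 49·9/11 → 441/11.
Hence the series converges for |w − 4| < 1/(441/11) = 11/441, so the radius of convergence is 11/441.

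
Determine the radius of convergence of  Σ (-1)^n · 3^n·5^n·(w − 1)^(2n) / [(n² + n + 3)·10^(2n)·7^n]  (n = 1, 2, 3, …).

Ratio test: |a_{n+1}/a_n| = [(n² + n + 3)/((n+1)² + (n+1) + 3)] · 3·5/(100·7) → 3/140 as n → ∞.
Successive powers of (w − 1) differ by 2, so the series converges when |w − 1|² · 3/140 < 1, i.e. |w − 1| < √(140/3). So R = 2√105/3.

R = 2√105/3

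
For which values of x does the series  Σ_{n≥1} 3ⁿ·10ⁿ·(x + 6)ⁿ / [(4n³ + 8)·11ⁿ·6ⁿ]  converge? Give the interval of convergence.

[-41/5, -19/5]

Ratio test: |a_{n+1}/a_n| = [(4n³ + 8)/(4(n+1)³ + 8)] · 3·10/(11·6) → 5/11 as n → ∞.
Hence the series converges for |x + 6| < 1/(5/11) = 11/5, so the radius of convergence is 11/5.
When x = -19/5, the series is dominated by a constant times Σ 1/n³, which converges (p = 3 > 1).
Check x = -41/5: the series is dominated by a constant times Σ 1/n³, which converges (p = 3 > 1).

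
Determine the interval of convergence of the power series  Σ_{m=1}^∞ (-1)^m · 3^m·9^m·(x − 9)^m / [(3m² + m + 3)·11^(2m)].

By the ratio test, |a_{m+1}/a_m| = [(3m² + m + 3)/(3(m+1)² + (m+1) + 3)] · 3·9/121 → 27/121.
Hence the series converges for |x − 9| < 1/(27/121) = 121/27, so the radius of convergence is 121/27.
Endpoint x = 364/27: the terms are on the order of 1/m², so the series converges absolutely by comparison with the p-series (p = 2 > 1).
Endpoint x = 122/27: the terms are on the order of 1/m², so the series converges absolutely by comparison with the p-series (p = 2 > 1).

[122/27, 364/27]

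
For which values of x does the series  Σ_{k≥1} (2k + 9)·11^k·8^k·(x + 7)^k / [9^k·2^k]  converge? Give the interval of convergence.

(-317/44, -299/44)

Apply the ratio test: |a_{k+1}| / |a_k| = [(2(k+1) + 9)/(2k + 9)] · 11·8/(9·2), which tends to 44/9 as k → ∞.
Convergence for |x + 7| · 44/9 < 1, i.e. |x + 7| < 9/44. So R = 9/44.
Check x = -299/44: the terms have absolute value of order k, which does not tend to 0, so the series diverges by the divergence test.
When x = -317/44, the terms do not tend to 0, so the series diverges.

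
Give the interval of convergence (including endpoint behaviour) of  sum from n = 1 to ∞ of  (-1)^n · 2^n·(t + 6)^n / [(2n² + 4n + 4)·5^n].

[-17/2, -7/2]

Ratio test: |a_{n+1}/a_n| = [(2n² + 4n + 4)/(2(n+1)² + 4(n+1) + 4)] · 2/5 → 2/5 as n → ∞.
The series converges when 2/5 · |t + 6| < 1, giving R = 5/2.
Endpoint t = -7/2: the series is dominated by a constant times Σ 1/n², which converges (p = 2 > 1).
At t = -17/2: the series is dominated by a constant times Σ 1/n², which converges (p = 2 > 1).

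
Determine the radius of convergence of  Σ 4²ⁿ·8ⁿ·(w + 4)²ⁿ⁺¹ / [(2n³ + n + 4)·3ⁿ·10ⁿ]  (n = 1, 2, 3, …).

R = √15/8

The ratio of consecutive coefficients is [(2n³ + n + 4)/(2(n+1)³ + (n+1) + 4)] · 16·8/(3·10) → 64/15.
Writing y = (w + 4)², the series in y has radius 15/64, so |w + 4| < √(15/64) and R = √15/8.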